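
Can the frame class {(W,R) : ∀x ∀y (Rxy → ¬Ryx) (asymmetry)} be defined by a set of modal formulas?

If a class were modally definable it would be closed under surjective bounded morphisms (Goldblatt–Thomason).
The 4-cycle (worlds 0,1,2,3 with 0→1→2→3→0) is asymmetric. Mapping every world to a single reflexive point • is a surjective bounded morphism, and the reflexive point is not asymmetric (R•• but asymmetry requires ¬R••).
Hence asymmetry is not modally definable.

Not modally definable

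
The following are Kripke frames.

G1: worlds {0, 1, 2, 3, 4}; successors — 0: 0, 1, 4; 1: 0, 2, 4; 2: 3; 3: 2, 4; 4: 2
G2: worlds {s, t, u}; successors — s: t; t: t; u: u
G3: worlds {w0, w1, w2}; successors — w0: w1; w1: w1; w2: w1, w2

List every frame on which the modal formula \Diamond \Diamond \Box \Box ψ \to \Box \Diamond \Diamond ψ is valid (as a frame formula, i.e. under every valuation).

G2, G3

Frame correspondent (Sahlqvist): \forall x \forall y \forall z ((x R^2 y \wedge xRz) \to \exists w (y R^2 w \wedge z R^2 w)) — i.e. a generalized confluence (Geach) condition.
G1: fails — 0R²0, 0R4 but no w with 0R²w and 4R²w.
G2: satisfies the condition.
G3: satisfies the condition.
Valid on: G2, G3.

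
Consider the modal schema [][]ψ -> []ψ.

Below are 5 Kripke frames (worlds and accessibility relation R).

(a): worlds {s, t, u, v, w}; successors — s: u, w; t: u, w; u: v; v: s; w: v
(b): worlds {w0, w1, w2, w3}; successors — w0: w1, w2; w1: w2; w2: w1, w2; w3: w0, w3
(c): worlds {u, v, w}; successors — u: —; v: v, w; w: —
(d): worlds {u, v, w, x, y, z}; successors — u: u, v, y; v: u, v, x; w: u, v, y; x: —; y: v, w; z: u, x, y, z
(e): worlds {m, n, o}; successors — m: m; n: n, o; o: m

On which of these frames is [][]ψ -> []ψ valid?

Frame correspondent (Sahlqvist): forall x forall y (Rxy -> exists z (Rxz & Rzy)) — i.e. density.
(a): fails — Ruv but no z with Ruz and Rzv.
(b): holds.
(c): holds.
(d): fails — Ryw but no t with Ryt and Rtw.
(e): holds.

(b), (c), (e)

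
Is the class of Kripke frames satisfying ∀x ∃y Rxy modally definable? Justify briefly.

Yes: it is seriality, defined by the D schema □q → ◇q.
Suppose □q→◇q is valid. At any x set V(q)=W. Then □q at x, so ◇q at x, so x has a successor.

Definable; □q → ◇q defines it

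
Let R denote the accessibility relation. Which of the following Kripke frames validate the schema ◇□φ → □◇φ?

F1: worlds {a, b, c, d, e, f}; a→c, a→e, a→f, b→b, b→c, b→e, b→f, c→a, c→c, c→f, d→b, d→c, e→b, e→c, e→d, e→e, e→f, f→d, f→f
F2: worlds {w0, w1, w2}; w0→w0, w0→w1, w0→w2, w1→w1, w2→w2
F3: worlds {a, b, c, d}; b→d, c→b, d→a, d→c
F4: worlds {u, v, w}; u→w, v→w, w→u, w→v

F4

The schema corresponds to convergence: ∀x ∀y ∀z (Rxy ∧ Rxz → ∃w (Ryw ∧ Rzw)).
F1: fails — Red and Ref but d and f have no common successor.
F2: fails — Rw0w1 and Rw0w2 but w1 and w2 have no common successor.
F3: fails — Rdc and Rda but c and a have no common successor.
F4: ✓.
Valid on: F4.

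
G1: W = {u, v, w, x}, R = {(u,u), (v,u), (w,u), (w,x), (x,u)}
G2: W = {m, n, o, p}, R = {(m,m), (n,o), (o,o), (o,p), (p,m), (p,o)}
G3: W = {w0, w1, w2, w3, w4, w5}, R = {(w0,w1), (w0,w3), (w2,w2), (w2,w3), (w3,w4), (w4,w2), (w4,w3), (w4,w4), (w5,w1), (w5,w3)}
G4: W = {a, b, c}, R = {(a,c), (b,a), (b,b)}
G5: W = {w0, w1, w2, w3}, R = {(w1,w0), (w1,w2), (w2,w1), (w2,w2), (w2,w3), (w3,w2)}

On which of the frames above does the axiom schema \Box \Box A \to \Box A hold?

G2

The schema corresponds to density: \forall x \forall y (Rxy \to \exists z (Rxz \wedge Rzy)).
G1: fails — Rwx but no z with Rwz and Rzx.
G2: ✓.
G3: fails — Rw0w1 but no z with Rw0z and Rzw1.
G4: fails — Rac but no z with Raz and Rzc.
G5: fails — Rw1w0 but no z with Rw1z and Rzw0.
Valid on: G2.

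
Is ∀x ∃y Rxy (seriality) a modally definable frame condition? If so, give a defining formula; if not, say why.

Definable; □r → ◇r defines it

This is a Sahlqvist condition; the D axiom □r → ◇r defines it.
Suppose □r→◇r is valid. At any x set V(r)=W. Then □r at x, so ◇r at x, so x has a successor.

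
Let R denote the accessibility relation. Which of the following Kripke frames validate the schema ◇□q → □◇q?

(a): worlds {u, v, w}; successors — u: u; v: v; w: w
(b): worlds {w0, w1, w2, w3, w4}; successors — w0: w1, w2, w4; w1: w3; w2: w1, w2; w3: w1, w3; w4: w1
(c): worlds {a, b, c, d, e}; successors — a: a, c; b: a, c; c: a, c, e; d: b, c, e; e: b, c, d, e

(a), (c)

This is the axiom for convergence; its first-order frame correspondent is ∀x ∀y ∀z (Rxy ∧ Rxz → ∃w (Ryw ∧ Rzw)).
(a): ✓.
(b): fails — Rw0w4 and Rw0w1 but w4 and w1 have no common successor.
(c): ✓.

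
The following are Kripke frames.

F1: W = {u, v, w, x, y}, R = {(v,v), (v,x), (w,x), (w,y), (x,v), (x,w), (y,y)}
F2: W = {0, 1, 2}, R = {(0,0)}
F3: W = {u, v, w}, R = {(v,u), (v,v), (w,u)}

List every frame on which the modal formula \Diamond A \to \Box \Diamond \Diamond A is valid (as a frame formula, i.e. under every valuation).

This is the axiom for a generalized confluence (Geach) condition; its first-order frame correspondent is \forall x \forall y \forall z ((xRy \wedge xRz) \to \exists w (y = w \wedge z R^2 w)).
F1: fails — wRx, wRy but no t with x=t and yR²t.
F2: ✓.
F3: fails — vRu, vRu but no t with u=t and uR²t.

F2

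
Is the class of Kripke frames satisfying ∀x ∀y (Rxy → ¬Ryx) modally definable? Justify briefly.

No

Any modally definable frame class is closed under surjective bounded morphisms.
The 4-cycle (worlds s,t,u,v with s→t→u→v→s) is asymmetric. Mapping every world to a single reflexive point • is a surjective bounded morphism, and the reflexive point is not asymmetric (R•• but asymmetry requires ¬R••).
Hence asymmetry is not modally definable.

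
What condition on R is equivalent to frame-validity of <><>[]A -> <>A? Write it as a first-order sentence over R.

forall x forall y (x R^2 y -> exists w (yRw & xRw))

This is a Sahlqvist (Geach-type) schema ◇^2□^1A → □^0◇^1A.
Minimal-valuation argument: fix x; take any y with xR^2y and any z with xR^0z. Set V(A) to the set of worlds R-reachable from y in exactly 1 step. Then □^1A holds at y, so the antecedent holds at x; validity forces ◇^1A at z, giving a w with zR^1w and yR^1w.
First-order correspondent: forall x forall y (x R^2 y -> exists w (yRw & xRw)).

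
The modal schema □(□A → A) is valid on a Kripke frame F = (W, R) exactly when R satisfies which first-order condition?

Suppose □(□A→A) is valid. Take Rxy and set V(A)={w : Ryw}. Then at y, □A holds; since □(□A→A) at x, □A→A at y, so A at y, i.e. Ryy.
The converse is a direct semantic check.
Frame condition: ∀x ∀y (Rxy → Ryy).

Shift-reflexivity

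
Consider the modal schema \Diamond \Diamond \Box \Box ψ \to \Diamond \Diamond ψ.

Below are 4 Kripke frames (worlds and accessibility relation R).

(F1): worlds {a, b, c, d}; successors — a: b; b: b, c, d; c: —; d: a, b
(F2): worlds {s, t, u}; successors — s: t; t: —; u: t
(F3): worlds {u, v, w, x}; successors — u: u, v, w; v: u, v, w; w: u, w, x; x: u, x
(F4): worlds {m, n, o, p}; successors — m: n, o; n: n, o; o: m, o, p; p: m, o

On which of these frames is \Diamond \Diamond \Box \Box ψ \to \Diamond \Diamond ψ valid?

(F2), (F3), (F4)

Frame correspondent (Sahlqvist): \forall x \forall y (x R^2 y \to \exists w (y R^2 w \wedge x R^2 w)) — i.e. a generalized confluence (Geach) condition.
(F1): fails — aR²c but no w with cR²w and aR²w.
(F2): ✓.
(F3): ✓.
(F4): ✓.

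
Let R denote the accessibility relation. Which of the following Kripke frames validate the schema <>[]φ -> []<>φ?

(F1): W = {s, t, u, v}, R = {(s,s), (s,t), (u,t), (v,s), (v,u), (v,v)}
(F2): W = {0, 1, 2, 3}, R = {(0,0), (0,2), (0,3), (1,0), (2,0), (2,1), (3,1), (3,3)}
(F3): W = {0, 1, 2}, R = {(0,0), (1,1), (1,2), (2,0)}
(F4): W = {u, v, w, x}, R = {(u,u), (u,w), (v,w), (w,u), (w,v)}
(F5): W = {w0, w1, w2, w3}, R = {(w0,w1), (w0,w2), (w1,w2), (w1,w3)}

(F4)

Frame correspondent (Sahlqvist): forall x forall y forall z (Rxy & Rxz -> exists w (Ryw & Rzw)) — i.e. convergence.
(F1): fails — Rss and Rst but s and t have no common successor.
(F2): fails — R31 and R33 but 1 and 3 have no common successor.
(F3): fails — R12 and R11 but 2 and 1 have no common successor.
(F4): ✓.
(F5): fails — Rw0w1 and Rw0w2 but w1 and w2 have no common successor.
Valid on: (F4).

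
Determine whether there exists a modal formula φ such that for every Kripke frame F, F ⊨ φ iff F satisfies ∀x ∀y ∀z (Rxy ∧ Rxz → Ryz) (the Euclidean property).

The condition is the Euclidean property. A defining modal formula is ◇p → □◇p.
Suppose ◇p→□◇p is valid. Take Rxy, Rxz and set V(p)={y}. Then ◇p at x, so □◇p at x, so ◇p at z, so some w with Rzw has p; w=y, i.e. Rzy. By symmetry of the argument, Ryz.

Yes — defined by ◇p → □◇p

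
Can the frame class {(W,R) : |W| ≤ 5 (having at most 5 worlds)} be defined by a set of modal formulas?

Not modally definable

Any modally definable frame class is closed under disjoint unions.
Any modal formula valid on each of 6 disjoint one-world frames is valid on their disjoint union (validity is preserved under disjoint unions). Each one-world frame has |W|=1≤5, but the union has |W|=6.
Hence having at most 5 worlds is not modally definable.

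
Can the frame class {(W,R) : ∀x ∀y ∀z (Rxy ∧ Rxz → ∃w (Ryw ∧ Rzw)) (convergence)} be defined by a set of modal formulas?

Definable; ◇□q → □◇q defines it

This is a Sahlqvist condition; the .2 axiom ◇□q → □◇q defines it.
Suppose ◇□q→□◇q is valid. Take Rxy, Rxz and set V(q)={w : Ryw}. Then □q at y so ◇□q at x, so □◇q at x, so ◇q at z, giving w with Rzw and Ryw.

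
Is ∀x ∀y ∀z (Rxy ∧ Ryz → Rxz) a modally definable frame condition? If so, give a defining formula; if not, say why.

Yes: it is transitivity, defined by the 4 schema □p → □□p.

Definable; □p → □□p defines it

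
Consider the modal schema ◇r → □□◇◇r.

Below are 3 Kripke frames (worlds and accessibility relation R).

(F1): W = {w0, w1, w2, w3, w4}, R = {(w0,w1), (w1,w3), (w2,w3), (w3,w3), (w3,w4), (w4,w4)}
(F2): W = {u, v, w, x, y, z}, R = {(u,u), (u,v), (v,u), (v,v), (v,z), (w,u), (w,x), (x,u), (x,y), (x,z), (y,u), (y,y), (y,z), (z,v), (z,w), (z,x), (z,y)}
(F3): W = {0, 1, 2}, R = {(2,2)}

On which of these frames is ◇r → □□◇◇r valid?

(F3)

This is the axiom for a generalized confluence (Geach) condition; its first-order frame correspondent is ∀x ∀y ∀z ((xRy ∧ xR²z) → ∃w (y = w ∧ zR²w)).
(F1): fails — w0Rw1, w0R²w3 but no w with w1=w and w3R²w.
(F2): fails — wRx, wR²u but no t with x=t and uR²t.
(F3): condition met.
Valid on: (F3).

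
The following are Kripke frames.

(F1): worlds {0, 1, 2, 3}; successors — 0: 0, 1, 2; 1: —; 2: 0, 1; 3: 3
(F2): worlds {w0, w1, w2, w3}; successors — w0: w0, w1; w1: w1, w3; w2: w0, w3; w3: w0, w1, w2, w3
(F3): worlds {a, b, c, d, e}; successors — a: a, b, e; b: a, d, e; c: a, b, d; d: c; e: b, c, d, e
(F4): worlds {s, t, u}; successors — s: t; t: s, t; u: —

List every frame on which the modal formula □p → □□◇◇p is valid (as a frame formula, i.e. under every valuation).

Frame correspondent (Sahlqvist): ∀x ∀z (xR²z → ∃w (xRw ∧ zR²w)) — i.e. a generalized confluence (Geach) condition.
(F1): fails — 0R²1 but no w with 0Rw and 1R²w.
(F2): condition met.
(F3): fails — dR²d but no w with dRw and dR²w.
(F4): condition met.
Valid on: (F2), (F4).

(F2), (F4)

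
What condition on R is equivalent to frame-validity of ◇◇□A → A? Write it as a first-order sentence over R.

This is a Sahlqvist (Geach-type) schema ◇^2□^1A → □^0◇^0A.
Minimal-valuation argument: fix x; take any y with xR^2y and any z with xR^0z. Set V(A) to the set of worlds R-reachable from y in exactly 1 step. Then □^1A holds at y, so the antecedent holds at x; validity forces ◇^0A at z, giving a w with zR^0w and yR^1w.
First-order correspondent: ∀x ∀y (xR²y → ∃w (yRw ∧ x = w)).

∀x ∀y (xR²y → ∃w (yRw ∧ x = w))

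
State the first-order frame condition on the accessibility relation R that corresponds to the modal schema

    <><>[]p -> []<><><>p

This is a Sahlqvist (Geach-type) schema ◇^2□^1p → □^1◇^3p.
Minimal-valuation argument: fix x; take any y with xR^2y and any z with xR^1z. Set V(p) to the set of worlds R-reachable from y in exactly 1 step. Then □^1p holds at y, so the antecedent holds at x; validity forces ◇^3p at z, giving a w with zR^3w and yR^1w.
First-order correspondent: forall x forall y forall z ((x R^2 y & xRz) -> exists w (yRw & z R^3 w)).

forall x forall y forall z ((x R^2 y & xRz) -> exists w (yRw & z R^3 w))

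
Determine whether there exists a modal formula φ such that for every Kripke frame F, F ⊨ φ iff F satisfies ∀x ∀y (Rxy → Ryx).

The condition is symmetry. A defining modal formula is p → □◇p.
Suppose p→□◇p is valid. Take Rxy and set V(p)={x}. Then p at x, so □◇p at x, so ◇p at y, so some z with Ryz has p; z=x, i.e. Ryx.

Yes, by p → □◇p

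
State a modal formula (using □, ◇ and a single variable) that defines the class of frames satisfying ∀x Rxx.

□ψ → ψ

This is reflexivity; the standard corresponding axiom is T: □ψ → ψ.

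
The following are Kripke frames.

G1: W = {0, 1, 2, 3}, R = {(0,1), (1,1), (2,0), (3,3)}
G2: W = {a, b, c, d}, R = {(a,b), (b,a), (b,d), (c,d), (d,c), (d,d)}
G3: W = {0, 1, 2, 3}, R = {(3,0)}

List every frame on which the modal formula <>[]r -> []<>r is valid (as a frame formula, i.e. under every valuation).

This is the axiom for convergence; its first-order frame correspondent is forall x forall y forall z (Rxy & Rxz -> exists w (Ryw & Rzw)).
G1: holds.
G2: fails — Rba and Rbd but a and d have no common successor.
G3: fails — R30 and R30 but 0 and 0 have no common successor.
Valid on: G1.

G1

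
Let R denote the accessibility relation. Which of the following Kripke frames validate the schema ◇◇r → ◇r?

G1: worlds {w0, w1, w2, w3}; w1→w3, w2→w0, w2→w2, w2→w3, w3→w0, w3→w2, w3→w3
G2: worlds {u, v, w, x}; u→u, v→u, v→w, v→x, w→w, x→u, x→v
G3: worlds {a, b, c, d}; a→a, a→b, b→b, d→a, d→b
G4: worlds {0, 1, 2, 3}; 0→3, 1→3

The schema corresponds to transitivity: ∀x ∀y ∀z (Rxy ∧ Ryz → Rxz).
G1: fails — Rw1w3 and Rw3w2 but not Rw1w2.
G2: fails — Rvx and Rxv but not Rvv.
G3: holds.
G4: holds.
Valid on: G3, G4.

G3, G4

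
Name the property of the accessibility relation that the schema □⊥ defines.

emptiness of R

□⊥ is valid iff no world has any successor (otherwise □⊥ fails at any world with one).
Conversely, on a frame with emptiness of R the schema holds at every world under every valuation.
So the correspondent is emptiness of R.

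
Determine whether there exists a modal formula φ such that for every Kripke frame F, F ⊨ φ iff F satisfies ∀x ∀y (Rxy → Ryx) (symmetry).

This is a Sahlqvist condition; the B axiom p → □◇p defines it.

Definable; p → □◇p defines it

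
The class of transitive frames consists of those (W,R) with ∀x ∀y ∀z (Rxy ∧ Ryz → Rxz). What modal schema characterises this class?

The condition is transitivity. The 4 schema □ψ → □□ψ defines it.
Suppose □ψ→□□ψ is valid. Take Rxy, Ryz and set V(ψ)={w : Rxw}. Then □ψ at x, so □□ψ at x, so □ψ at y, so ψ at z, i.e. Rxz.

□ψ → □□ψ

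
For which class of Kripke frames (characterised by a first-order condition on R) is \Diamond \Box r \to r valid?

Equivalently (dual form): r → □◇r.
Suppose r→□◇r is valid. Take Rxy and set V(r)={x}. Then r at x, so □◇r at x, so ◇r at y, so some z with Ryz has r; z=x, i.e. Ryx.
Conversely, on a frame with symmetry the schema holds at every world under every valuation.
Frame condition: \forall x \forall y (Rxy \to Ryx).

symmetry: \forall x \forall y (Rxy \to Ryx)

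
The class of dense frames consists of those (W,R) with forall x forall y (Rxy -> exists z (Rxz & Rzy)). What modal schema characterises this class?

□□p → □p

The condition is density. The C4 schema □□p → □p defines it.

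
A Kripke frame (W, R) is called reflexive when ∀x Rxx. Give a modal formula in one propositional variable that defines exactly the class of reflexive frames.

□s → s

A defining formula is □s → s (the T axiom).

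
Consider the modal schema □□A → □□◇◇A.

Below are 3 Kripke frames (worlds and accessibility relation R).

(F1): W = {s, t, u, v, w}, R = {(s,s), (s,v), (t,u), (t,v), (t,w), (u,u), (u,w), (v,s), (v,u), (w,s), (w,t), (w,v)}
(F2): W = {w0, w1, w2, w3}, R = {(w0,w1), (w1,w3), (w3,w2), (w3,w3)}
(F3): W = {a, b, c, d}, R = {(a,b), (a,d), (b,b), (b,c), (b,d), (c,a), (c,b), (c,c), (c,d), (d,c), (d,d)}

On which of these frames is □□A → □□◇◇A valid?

(F1), (F3)

Frame correspondent (Sahlqvist): ∀x ∀z (xR²z → ∃w (xR²w ∧ zR²w)) — i.e. a generalized confluence (Geach) condition.
(F1): ✓.
(F2): fails — w1R²w2 but no w with w1R²w and w2R²w.
(F3): ✓.
Valid on: (F1), (F3).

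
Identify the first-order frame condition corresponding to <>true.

This is a form of the D axiom.
It corresponds to seriality: forall x exists y Rxy.

seriality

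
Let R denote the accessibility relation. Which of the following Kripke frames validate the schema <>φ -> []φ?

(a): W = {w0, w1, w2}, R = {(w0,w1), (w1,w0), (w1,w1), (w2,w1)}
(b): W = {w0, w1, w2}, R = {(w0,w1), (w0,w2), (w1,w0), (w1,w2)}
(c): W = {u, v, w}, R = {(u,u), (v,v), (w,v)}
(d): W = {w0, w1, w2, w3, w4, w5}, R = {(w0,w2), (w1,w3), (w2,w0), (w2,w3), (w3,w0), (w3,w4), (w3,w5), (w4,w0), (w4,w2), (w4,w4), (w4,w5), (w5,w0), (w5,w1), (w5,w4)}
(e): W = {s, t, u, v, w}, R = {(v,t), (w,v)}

(c), (e)

This is the axiom for partial functionality; its first-order frame correspondent is forall x forall y forall z (Rxy & Rxz -> y = z).
(a): fails — w1 sees both w0 and w1.
(b): fails — w0 sees both w1 and w2.
(c): ✓.
(d): fails — w2 sees both w0 and w3.
(e): ✓.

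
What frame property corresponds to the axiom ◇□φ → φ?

This is frame-equivalent to φ → □◇φ (substitute ¬φ for φ and contrapose).
Suppose φ→□◇φ is valid. Take Rxy and set V(φ)={x}. Then φ at x, so □◇φ at x, so ◇φ at y, so some z with Ryz has φ; z=x, i.e. Ryx.
Conversely, on a frame with symmetry the schema holds at every world under every valuation.
Frame condition: ∀x ∀y (Rxy → Ryx).

Symmetry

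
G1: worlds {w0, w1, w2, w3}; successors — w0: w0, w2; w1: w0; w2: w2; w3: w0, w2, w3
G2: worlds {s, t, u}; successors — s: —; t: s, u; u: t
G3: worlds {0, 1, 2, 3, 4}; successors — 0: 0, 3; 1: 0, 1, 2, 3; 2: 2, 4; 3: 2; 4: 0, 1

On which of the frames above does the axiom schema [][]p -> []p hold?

Frame correspondent (Sahlqvist): forall x forall y (Rxy -> exists z (Rxz & Rzy)) — i.e. density.
G1: condition met.
G2: fails — Rtu but no z with Rtz and Rzu.
G3: condition met.
Valid on: G1, G3.

G1, G3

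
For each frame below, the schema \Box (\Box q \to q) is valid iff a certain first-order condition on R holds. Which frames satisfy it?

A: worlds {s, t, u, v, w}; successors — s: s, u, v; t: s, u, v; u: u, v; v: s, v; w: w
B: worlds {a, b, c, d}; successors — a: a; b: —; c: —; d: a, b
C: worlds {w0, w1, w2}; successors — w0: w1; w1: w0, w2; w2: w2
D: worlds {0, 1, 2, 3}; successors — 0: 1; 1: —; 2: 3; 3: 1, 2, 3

Frame correspondent (Sahlqvist): \forall x \forall y (Rxy \to Ryy) — i.e. shift-reflexivity.
A: ✓.
B: fails — Rdb but not Rbb.
C: fails — Rw0w1 but not Rw1w1.
D: fails — R32 but not R22.
Valid on: A.

A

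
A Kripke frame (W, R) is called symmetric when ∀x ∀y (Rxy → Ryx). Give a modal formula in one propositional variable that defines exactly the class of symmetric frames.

p → □◇p

A defining formula is p → □◇p (the B axiom).
Suppose p→□◇p is valid. Take Rxy and set V(p)={x}. Then p at x, so □◇p at x, so ◇p at y, so some z with Ryz has p; z=x, i.e. Ryx.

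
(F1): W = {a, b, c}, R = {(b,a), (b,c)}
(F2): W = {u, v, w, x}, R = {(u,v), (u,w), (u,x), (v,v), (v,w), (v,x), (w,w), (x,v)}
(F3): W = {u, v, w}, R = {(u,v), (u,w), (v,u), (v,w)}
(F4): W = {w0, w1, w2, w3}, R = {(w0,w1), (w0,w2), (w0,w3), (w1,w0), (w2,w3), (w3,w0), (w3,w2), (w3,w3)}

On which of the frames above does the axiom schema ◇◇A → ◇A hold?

This is the axiom for transitivity; its first-order frame correspondent is ∀x ∀y ∀z (Rxy ∧ Ryz → Rxz).
(F1): satisfies the condition.
(F2): fails — Rxv and Rvw but not Rxw.
(F3): fails — Ruv and Rvu but not Ruu.
(F4): fails — Rw1w0 and Rw0w1 but not Rw1w1.
Valid on: (F1).

(F1)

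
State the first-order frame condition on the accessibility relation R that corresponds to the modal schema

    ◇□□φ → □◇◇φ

This is a Sahlqvist (Geach-type) schema ◇^1□^2φ → □^1◇^2φ.
Minimal-valuation argument: fix x; take any y with xR^1y and any z with xR^1z. Set V(φ) to the set of worlds R-reachable from y in exactly 2 steps. Then □^2φ holds at y, so the antecedent holds at x; validity forces ◇^2φ at z, giving a w with zR^2w and yR^2w.
First-order correspondent: ∀x ∀y ∀z ((xRy ∧ xRz) → ∃w (yR²w ∧ zR²w)).

∀x ∀y ∀z ((xRy ∧ xRz) → ∃w (yR²w ∧ zR²w))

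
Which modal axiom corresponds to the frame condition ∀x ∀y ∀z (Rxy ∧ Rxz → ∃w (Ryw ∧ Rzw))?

The condition is convergence. The .2 schema ◇□p → □◇p defines it.
Suppose ◇□p→□◇p is valid. Take Rxy, Rxz and set V(p)={w : Ryw}. Then □p at y so ◇□p at x, so □◇p at x, so ◇p at z, giving w with Rzw and Ryw.

◇□p → □◇p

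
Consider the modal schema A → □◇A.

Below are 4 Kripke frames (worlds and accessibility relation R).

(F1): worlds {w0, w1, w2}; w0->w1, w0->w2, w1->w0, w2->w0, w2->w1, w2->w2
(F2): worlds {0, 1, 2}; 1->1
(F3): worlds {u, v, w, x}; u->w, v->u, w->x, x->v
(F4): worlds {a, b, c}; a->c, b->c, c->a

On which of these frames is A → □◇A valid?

(F2)

Frame correspondent (Sahlqvist): ∀x ∀y (Rxy → Ryx) — i.e. symmetry.
(F1): fails — Rw2w1 but not Rw1w2.
(F2): holds.
(F3): fails — Rvu but not Ruv.
(F4): fails — Rbc but not Rcb.
Valid on: (F2).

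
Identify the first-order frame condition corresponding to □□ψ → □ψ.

This schema is the C4 axiom.
It corresponds to density: ∀x ∀y (Rxy → ∃z (Rxz ∧ Rzy)).

density: ∀x ∀y (Rxy → ∃z (Rxz ∧ Rzy))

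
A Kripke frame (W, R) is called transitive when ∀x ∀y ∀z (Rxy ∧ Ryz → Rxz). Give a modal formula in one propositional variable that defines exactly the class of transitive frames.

This is transitivity; the standard corresponding axiom is 4: □ψ → □□ψ.
Suppose □ψ→□□ψ is valid. Take Rxy, Ryz and set V(ψ)={w : Rxw}. Then □ψ at x, so □□ψ at x, so □ψ at y, so ψ at z, i.e. Rxz.

□ψ → □□ψ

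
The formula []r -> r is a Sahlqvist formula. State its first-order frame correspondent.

reflexivity

Suppose □r→r is valid. At any x set V(r)={w : Rxw}. Then □r holds at x, so r holds at x, i.e. Rxx.
The converse is a direct semantic check.
Frame condition: forall x Rxx.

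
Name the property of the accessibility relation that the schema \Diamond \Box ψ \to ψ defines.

Symmetry

Equivalently (dual form): ψ → □◇ψ.
Suppose ψ→□◇ψ is valid. Take Rxy and set V(ψ)={x}. Then ψ at x, so □◇ψ at x, so ◇ψ at y, so some z with Ryz has ψ; z=x, i.e. Ryx.
Conversely, any frame satisfying \forall x \forall y (Rxy \to Ryx) validates the schema.
Frame condition: \forall x \forall y (Rxy \to Ryx).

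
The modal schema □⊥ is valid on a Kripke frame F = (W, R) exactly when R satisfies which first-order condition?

emptiness of R: ∀x ∀y ¬Rxy

This is the Ver axiom.
It corresponds to emptiness of R: ∀x ∀y ¬Rxy.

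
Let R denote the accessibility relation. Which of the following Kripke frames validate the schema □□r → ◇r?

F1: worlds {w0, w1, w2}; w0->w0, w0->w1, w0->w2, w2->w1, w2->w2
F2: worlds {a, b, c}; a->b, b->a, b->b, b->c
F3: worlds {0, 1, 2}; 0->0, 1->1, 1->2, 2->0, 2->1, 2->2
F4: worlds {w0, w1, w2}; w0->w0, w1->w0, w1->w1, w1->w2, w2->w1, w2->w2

Frame correspondent (Sahlqvist): ∀x ∃w (xR²w ∧ xRw) — i.e. a generalized confluence (Geach) condition.
F1: fails — at w1 but no w with w1R²w and w1Rw.
F2: fails — at c but no w with cR²w and cRw.
F3: condition met.
F4: condition met.
Valid on: F3, F4.

F3, F4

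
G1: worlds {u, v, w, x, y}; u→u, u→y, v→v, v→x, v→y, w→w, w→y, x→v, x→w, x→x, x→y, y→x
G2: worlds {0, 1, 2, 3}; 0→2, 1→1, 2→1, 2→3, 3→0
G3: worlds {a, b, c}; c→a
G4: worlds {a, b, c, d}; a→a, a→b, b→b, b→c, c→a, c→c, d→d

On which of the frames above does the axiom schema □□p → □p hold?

This is the axiom for density; its first-order frame correspondent is ∀x ∀y (Rxy → ∃z (Rxz ∧ Rzy)).
G1: condition met.
G2: fails — R02 but no z with R0z and Rz2.
G3: fails — Rca but no z with Rcz and Rza.
G4: condition met.
Valid on: G1, G4.

G1, G4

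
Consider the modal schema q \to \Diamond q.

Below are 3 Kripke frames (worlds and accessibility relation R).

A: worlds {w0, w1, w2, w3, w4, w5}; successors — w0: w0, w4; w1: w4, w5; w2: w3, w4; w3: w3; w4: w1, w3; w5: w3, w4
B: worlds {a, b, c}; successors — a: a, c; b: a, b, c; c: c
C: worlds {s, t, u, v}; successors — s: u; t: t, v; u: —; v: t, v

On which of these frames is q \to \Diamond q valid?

Frame correspondent (Sahlqvist): \forall x \exists w (x = w \wedge xRw) — i.e. a generalized confluence (Geach) condition.
A: fails — at w1 but no w with w1=w and w1Rw.
B: condition met.
C: fails — at s but no w with s=w and sRw.

B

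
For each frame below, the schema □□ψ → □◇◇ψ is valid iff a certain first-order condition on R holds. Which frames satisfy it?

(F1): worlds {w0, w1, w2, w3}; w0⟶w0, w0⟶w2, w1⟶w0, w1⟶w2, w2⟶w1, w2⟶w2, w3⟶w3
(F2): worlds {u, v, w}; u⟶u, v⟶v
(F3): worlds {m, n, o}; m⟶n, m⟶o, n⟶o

Frame correspondent (Sahlqvist): ∀x ∀z (xRz → ∃w (xR²w ∧ zR²w)) — i.e. a generalized confluence (Geach) condition.
(F1): condition met.
(F2): condition met.
(F3): fails — mRn but no w with mR²w and nR²w.

(F1), (F2)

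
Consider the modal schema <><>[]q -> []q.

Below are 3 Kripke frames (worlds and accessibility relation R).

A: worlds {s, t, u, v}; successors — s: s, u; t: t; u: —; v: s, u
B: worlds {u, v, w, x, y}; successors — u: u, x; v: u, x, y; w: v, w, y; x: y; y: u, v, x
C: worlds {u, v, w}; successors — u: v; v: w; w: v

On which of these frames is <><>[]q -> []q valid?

C

Frame correspondent (Sahlqvist): forall x forall y forall z ((x R^2 y & xRz) -> exists w (yRw & z = w)) — i.e. a generalized confluence (Geach) condition.
A: fails — sR²u, sRs but no w with uRw and s=w.
B: fails — uR²x, uRu but no t with xRt and u=t.
C: holds.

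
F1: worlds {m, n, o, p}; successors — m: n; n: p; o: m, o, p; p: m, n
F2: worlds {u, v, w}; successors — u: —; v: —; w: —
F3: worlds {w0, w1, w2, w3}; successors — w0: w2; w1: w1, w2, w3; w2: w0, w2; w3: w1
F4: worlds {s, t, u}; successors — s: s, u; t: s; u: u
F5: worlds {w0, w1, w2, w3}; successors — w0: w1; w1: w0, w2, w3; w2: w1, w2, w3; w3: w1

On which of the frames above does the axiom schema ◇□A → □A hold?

F2

This is the axiom for the Euclidean property; its first-order frame correspondent is ∀x ∀y ∀z (Rxy ∧ Rxz → Ryz).
F1: fails — Rmn and Rmn but not Rnn.
F2: holds.
F3: fails — Rw1w2 and Rw1w1 but not Rw2w1.
F4: fails — Rsu and Rss but not Rus.
F5: fails — Rw0w1 and Rw0w1 but not Rw1w1.
Valid on: F2.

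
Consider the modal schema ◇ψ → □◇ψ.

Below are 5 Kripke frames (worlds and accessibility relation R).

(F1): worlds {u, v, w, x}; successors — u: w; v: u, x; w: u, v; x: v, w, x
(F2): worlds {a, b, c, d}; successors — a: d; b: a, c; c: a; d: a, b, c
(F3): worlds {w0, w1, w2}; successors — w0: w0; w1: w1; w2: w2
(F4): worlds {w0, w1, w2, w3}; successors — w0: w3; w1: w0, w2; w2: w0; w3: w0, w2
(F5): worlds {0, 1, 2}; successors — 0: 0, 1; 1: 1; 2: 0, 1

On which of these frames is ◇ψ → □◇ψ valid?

(F3)

Frame correspondent (Sahlqvist): ∀x ∀y ∀z (Rxy ∧ Rxz → Ryz) — i.e. the Euclidean property.
(F1): fails — Ruw and Ruw but not Rww.
(F2): fails — Rad and Rad but not Rdd.
(F3): holds.
(F4): fails — Rw0w3 and Rw0w3 but not Rw3w3.
(F5): fails — R01 and R00 but not R10.
Valid on: (F3).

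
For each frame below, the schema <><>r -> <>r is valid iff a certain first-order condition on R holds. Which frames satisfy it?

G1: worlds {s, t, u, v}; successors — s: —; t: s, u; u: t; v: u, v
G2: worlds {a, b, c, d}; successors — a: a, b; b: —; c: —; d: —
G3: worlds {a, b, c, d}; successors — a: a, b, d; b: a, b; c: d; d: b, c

Frame correspondent (Sahlqvist): forall x forall y forall z (Rxy & Ryz -> Rxz) — i.e. transitivity.
G1: fails — Rut and Rts but not Rus.
G2: condition met.
G3: fails — Rcd and Rdc but not Rcc.

G2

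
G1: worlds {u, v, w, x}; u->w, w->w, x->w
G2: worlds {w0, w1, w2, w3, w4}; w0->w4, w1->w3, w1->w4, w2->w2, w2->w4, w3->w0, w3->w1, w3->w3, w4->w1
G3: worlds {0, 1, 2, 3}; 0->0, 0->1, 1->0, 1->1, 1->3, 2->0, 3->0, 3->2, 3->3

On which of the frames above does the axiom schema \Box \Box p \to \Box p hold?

G1, G3

This is the axiom for density; its first-order frame correspondent is \forall x \forall y (Rxy \to \exists z (Rxz \wedge Rzy)).
G1: condition met.
G2: fails — Rw0w4 but no z with Rw0z and Rzw4.
G3: condition met.
Valid on: G1, G3.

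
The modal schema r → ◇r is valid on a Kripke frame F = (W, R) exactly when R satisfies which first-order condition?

reflexivity: ∀x Rxx

This is frame-equivalent to □r → r (substitute ¬r for r and contrapose).
Suppose □r→r is valid. At any x set V(r)={w : Rxw}. Then □r holds at x, so r holds at x, i.e. Rxx.
Conversely, any frame satisfying ∀x Rxx validates the schema.
So the correspondent is reflexivity.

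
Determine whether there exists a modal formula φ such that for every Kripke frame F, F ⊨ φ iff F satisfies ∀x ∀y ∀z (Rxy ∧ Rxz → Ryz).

This is a Sahlqvist condition; the 5 axiom ◇q → □◇q defines it.

Yes, by ◇q → □◇q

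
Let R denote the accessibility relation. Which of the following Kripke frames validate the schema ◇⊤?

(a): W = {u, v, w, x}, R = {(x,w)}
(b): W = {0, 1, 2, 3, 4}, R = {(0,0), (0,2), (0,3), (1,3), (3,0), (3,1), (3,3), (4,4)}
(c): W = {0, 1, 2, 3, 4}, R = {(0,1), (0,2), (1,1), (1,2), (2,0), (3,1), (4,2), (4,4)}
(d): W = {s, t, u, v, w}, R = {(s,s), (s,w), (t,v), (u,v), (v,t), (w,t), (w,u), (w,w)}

Frame correspondent (Sahlqvist): ∀x ∃y Rxy — i.e. seriality.
(a): fails — world u has no successor.
(b): fails — world 2 has no successor.
(c): condition met.
(d): condition met.
Valid on: (c), (d).

(c), (d)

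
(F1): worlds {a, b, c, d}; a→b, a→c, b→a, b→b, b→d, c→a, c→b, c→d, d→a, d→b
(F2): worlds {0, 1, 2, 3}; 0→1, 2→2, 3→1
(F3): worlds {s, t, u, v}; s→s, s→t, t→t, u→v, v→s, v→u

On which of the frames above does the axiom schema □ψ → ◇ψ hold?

(F1), (F3)

This is the axiom for seriality; its first-order frame correspondent is ∀x ∃y Rxy.
(F1): ✓.
(F2): fails — world 1 has no successor.
(F3): ✓.
Valid on: (F1), (F3).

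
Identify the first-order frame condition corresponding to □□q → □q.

Density

Suppose □□q→□q is valid. Take Rxy and set V(q)={w : xR²w}. Then □□q at x, so □q at x, so q at y, i.e. ∃z(Rxz∧Rzy).
The converse is a direct semantic check.
Frame condition: ∀x ∀y (Rxy → ∃z (Rxz ∧ Rzy)).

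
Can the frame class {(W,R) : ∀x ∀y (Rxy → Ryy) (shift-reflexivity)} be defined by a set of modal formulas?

This is a Sahlqvist condition; the T□ axiom □(□p → p) defines it.

Definable; □(□p → p) defines it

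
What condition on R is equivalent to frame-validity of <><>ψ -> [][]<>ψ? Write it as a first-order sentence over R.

forall x forall y forall z ((x R^2 y & x R^2 z) -> exists w (y = w & zRw))

This is a Sahlqvist (Geach-type) schema ◇^2□^0ψ → □^2◇^1ψ.
Minimal-valuation argument: fix x; take any y with xR^2y and any z with xR^2z. Set V(ψ) to the set of worlds R-reachable from y in exactly 0 steps. Then □^0ψ holds at y, so the antecedent holds at x; validity forces ◇^1ψ at z, giving a w with zR^1w and yR^0w.
First-order correspondent: forall x forall y forall z ((x R^2 y & x R^2 z) -> exists w (y = w & zRw)).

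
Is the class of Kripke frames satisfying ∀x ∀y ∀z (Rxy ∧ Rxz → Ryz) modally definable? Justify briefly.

Yes — defined by ◇p → □◇p

Yes: it is the Euclidean property, defined by the 5 schema ◇p → □◇p.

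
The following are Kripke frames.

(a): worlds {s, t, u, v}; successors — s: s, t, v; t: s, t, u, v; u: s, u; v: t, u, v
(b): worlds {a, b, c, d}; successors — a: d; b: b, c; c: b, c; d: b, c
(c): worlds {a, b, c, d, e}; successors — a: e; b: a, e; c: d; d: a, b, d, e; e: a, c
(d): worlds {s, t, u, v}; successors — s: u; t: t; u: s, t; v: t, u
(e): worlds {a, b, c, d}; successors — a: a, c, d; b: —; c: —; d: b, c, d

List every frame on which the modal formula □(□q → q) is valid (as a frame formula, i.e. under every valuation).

(a)

The schema corresponds to shift-reflexivity: ∀x ∀y (Rxy → Ryy).
(a): ✓.
(b): fails — Rad but not Rdd.
(c): fails — Rea but not Raa.
(d): fails — Rus but not Rss.
(e): fails — Rdc but not Rcc.
Valid on: (a).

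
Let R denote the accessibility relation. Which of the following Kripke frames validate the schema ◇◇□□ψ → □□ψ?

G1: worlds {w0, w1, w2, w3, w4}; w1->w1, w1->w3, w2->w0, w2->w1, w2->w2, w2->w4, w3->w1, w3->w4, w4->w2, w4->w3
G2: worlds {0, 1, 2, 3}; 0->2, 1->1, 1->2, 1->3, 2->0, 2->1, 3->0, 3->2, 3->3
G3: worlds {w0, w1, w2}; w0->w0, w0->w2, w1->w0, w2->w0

G3

Frame correspondent (Sahlqvist): ∀x ∀y ∀z ((xR²y ∧ xR²z) → ∃w (yR²w ∧ z = w)) — i.e. a generalized confluence (Geach) condition.
G1: fails — w1R²w3, w1R²w4 but no w with w3R²w and w4=w.
G2: fails — 1R²0, 1R²2 but no w with 0R²w and 2=w.
G3: ✓.
Valid on: G3.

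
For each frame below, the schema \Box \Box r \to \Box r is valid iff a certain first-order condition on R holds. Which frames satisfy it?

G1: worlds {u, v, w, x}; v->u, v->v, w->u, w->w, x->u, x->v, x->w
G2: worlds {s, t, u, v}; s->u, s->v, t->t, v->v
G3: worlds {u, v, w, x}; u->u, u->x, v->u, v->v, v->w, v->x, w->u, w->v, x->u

The schema corresponds to density: \forall x \forall y (Rxy \to \exists z (Rxz \wedge Rzy)).
G1: ✓.
G2: fails — Rsu but no z with Rsz and Rzu.
G3: ✓.
Valid on: G1, G3.

G1, G3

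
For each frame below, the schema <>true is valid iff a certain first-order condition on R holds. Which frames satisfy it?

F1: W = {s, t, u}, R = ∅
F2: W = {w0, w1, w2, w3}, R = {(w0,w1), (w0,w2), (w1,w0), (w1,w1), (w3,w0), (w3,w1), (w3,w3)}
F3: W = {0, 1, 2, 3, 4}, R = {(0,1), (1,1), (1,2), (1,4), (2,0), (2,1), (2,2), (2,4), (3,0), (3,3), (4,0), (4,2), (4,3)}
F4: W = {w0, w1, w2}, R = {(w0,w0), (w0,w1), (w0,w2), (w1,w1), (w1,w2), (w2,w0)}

F3, F4

The schema corresponds to seriality: forall x exists y Rxy.
F1: fails — world s has no successor.
F2: fails — world w2 has no successor.
F3: ✓.
F4: ✓.
Valid on: F3, F4.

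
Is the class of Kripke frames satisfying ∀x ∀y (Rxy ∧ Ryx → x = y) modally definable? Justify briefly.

Modal frame validity is preserved under surjective bounded morphisms.
The 8-cycle (worlds w0,w1,w2,w3,w4,w5,w6,w7 with w0→w1→w2→w3→w4→w5→w6→w7→w0) is antisymmetric. Sending even-indexed worlds to s and odd-indexed worlds to t is a surjective bounded morphism onto the two-world frame with s↔t, which is not antisymmetric.
So no modal formula (or set of formulas) defines exactly the antisymmetric frames.

No — not modally definable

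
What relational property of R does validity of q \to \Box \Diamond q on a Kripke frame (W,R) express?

Suppose q→□◇q is valid. Take Rxy and set V(q)={x}. Then q at x, so □◇q at x, so ◇q at y, so some z with Ryz has q; z=x, i.e. Ryx.

symmetry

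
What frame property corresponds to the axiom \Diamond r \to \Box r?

This schema is the CD axiom.
Its frame correspondent is partial functionality — \forall x \forall y \forall z (Rxy \wedge Rxz \to y = z).

partial functionality: \forall x \forall y \forall z (Rxy \wedge Rxz \to y = z)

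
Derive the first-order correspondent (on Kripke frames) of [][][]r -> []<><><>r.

forall x forall z (xRz -> exists w (x R^3 w & z R^3 w))

This is a Sahlqvist (Geach-type) schema ◇^0□^3r → □^1◇^3r.
First-order correspondent: forall x forall z (xRz -> exists w (x R^3 w & z R^3 w)).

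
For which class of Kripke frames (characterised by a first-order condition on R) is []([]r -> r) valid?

Suppose □(□r→r) is valid. Take Rxy and set V(r)={w : Ryw}. Then at y, □r holds; since □(□r→r) at x, □r→r at y, so r at y, i.e. Ryy.
Conversely, any frame satisfying forall x forall y (Rxy -> Ryy) validates the schema.
So the correspondent is shift-reflexivity.

Shift-reflexivity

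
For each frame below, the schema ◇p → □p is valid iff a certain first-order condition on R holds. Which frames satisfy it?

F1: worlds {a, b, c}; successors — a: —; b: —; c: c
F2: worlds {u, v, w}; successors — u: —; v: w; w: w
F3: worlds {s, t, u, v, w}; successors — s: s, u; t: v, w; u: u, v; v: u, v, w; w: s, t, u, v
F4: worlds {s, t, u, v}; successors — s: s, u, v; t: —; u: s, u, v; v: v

F1, F2

This is the axiom for partial functionality; its first-order frame correspondent is ∀x ∀y ∀z (Rxy ∧ Rxz → y = z).
F1: condition met.
F2: condition met.
F3: fails — s sees both s and u.
F4: fails — s sees both s and u.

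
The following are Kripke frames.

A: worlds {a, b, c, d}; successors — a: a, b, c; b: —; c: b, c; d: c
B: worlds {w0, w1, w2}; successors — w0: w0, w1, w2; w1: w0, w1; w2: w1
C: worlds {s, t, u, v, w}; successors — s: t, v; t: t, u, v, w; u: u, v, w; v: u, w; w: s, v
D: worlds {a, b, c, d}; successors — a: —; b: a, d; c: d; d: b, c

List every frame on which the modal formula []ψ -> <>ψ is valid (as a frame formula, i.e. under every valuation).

The schema corresponds to seriality: forall x exists y Rxy.
A: fails — world b has no successor.
B: holds.
C: holds.
D: fails — world a has no successor.

B, C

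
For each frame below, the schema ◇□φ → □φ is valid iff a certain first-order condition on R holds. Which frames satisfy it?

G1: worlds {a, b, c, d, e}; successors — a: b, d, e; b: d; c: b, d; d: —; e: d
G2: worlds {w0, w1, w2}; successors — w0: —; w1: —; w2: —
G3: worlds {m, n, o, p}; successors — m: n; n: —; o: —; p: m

G2

The schema corresponds to the Euclidean property: ∀x ∀y ∀z (Rxy ∧ Rxz → Ryz).
G1: fails — Rab and Rab but not Rbb.
G2: holds.
G3: fails — Rmn and Rmn but not Rnn.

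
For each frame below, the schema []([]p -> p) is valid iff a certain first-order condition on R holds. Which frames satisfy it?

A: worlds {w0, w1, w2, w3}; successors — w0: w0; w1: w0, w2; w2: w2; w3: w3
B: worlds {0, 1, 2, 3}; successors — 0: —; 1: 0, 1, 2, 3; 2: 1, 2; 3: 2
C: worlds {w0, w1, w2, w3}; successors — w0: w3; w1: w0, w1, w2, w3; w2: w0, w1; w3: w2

A

The schema corresponds to shift-reflexivity: forall x forall y (Rxy -> Ryy).
A: ✓.
B: fails — R10 but not R00.
C: fails — Rw1w2 but not Rw2w2.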